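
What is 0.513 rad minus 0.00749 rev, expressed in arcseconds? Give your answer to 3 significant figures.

96100 arcsec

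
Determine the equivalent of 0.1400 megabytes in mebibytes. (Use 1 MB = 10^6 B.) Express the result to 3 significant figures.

0.134 MiB

1 MB = 0.953674 mebibytes.
Thus 0.1400 × 0.953674 ≈ 0.134 MiB.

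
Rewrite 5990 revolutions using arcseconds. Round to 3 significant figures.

7.76 × 10^9 arcsec

1 revolution = 1.29600 × 10^6 arcsec.
Thus 5990 × 1.29600 × 10^6 ≈ 7.76 × 10^9 arcsec.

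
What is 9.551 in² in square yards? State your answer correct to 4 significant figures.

0.007370 square yards

1 in² = 0.000771605 yd².
9.551 × 0.000771605 ≈ 0.007370 yd².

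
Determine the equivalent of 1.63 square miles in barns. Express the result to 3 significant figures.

4.22 × 10^34 barn

1 square mile = 2.58999 × 10^34 barn.
1.63 × 2.58999 × 10^34 ≈ 4.22 × 10^34 barn.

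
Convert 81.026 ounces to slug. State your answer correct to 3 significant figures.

1 ounce = 0.00194256 slug.
So 81.026 × 0.00194256 ≈ 0.157 slug.

0.157 slug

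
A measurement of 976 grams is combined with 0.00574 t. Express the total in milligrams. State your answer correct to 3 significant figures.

6.72 × 10^6 mg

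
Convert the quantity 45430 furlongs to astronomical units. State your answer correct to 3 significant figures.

1 furlong = 1.34473 × 10^-9 astronomical units.
Thus 45430 × 1.34473 × 10^-9 ≈ 6.11 × 10^-5 au.

6.11 × 10^-5 au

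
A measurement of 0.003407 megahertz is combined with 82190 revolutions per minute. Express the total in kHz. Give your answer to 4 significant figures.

4.777 kHz

0.003407 MHz = 3.40700 kHz and 82190 rpm = 1.36983 kHz.
3.40700 + 1.36983 ≈ 4.777 kHz.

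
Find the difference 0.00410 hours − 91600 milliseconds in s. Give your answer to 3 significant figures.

0.00410 h = 14.7600 s and 91600 ms = 91.6000 s.
14.7600 − 91.6000 ≈ -76.8 s.

-76.8 seconds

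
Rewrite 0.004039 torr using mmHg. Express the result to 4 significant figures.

0.004039 millimeters of mercury

1 torr = 1.00000 millimeters of mercury.
So 0.004039 × 1.00000 ≈ 0.004039 mmHg.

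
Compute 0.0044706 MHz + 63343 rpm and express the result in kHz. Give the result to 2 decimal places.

0.0044706 MHz = 4.47060 kHz and 63343 rpm = 1.05572 kHz.
4.47060 + 1.05572 ≈ 5.53 kHz.

5.53 kHz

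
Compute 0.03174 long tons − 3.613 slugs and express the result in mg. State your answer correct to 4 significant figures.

-2.048e+7 mg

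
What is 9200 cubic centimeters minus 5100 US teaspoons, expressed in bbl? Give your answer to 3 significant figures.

9200 cm³ = 0.0578663 bbl and 5100 US tsp = 0.158110 bbl.
0.0578663 − 0.158110 ≈ -0.100 bbl.

-0.100 bbl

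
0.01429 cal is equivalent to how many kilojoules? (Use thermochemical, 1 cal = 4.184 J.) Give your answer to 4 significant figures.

5.979e-5 kJ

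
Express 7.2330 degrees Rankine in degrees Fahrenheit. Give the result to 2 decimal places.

°R = °F + 459.67.
Applying the formula gives -452.44 °F.

-452.44 °F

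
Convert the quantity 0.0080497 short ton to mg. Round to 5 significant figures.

1 short ton = 9.07185 × 10^8 milligrams.
0.0080497 × 9.07185 × 10^8 ≈ 7.3026 × 10^6 mg.

7.3026 × 10^6 mg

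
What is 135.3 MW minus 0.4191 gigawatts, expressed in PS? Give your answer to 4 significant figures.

-385900 metric horsepower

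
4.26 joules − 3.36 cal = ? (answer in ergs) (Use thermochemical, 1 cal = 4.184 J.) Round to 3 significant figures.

4.26 J = 4.26000 × 10^7 erg and 3.36 cal = 1.40582 × 10^8 erg.
4.26000 × 10^7 − 1.40582 × 10^8 ≈ -9.80 × 10^7 erg.

-9.80 × 10^7 ergs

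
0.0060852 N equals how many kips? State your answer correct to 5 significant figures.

1.3680 × 10^-6 kip

1 newton = 0.000224809 kip.
So 0.0060852 × 0.000224809 ≈ 1.3680 × 10^-6 kip.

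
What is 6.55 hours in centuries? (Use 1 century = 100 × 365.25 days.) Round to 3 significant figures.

1 h = 1.14077e-6 centuries.
6.55 × 1.14077e-6 ≈ 7.47e-6 century.

7.47e-6 centuries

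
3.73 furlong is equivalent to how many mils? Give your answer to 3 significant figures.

2.95 × 10^7 mils

1 furlong = 7.92000 × 10^6 mils.
3.73 × 7.92000 × 10^6 ≈ 2.95 × 10^7 mil.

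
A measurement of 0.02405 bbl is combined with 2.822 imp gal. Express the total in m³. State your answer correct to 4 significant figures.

0.02405 bbl = 0.00382364 m³ and 2.822 imp gal = 0.0128291 m³.
0.00382364 + 0.0128291 ≈ 0.01665 m³.

0.01665 m³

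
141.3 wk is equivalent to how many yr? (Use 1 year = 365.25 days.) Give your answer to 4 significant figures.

2.708 years

1 wk = 0.0191650 yr.
141.3 × 0.0191650 ≈ 2.708 yr.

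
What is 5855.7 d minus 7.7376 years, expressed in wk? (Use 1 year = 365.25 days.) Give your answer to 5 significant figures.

432.79 wk

5855.7 d = 836.529 wk and 7.7376 yr = 403.737 wk.
836.529 − 403.737 ≈ 432.79 wk.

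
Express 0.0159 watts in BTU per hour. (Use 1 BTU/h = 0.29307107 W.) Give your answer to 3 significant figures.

1 W = 3.41214 BTU/h.
Thus 0.0159 × 3.41214 ≈ 0.0543 BTU/h.

0.0543 BTU/h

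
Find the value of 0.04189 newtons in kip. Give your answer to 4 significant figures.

1 newton = 0.000224809 kip.
Thus 0.04189 × 0.000224809 ≈ 9.417 × 10^-6 kip.

9.417 × 10^-6 kip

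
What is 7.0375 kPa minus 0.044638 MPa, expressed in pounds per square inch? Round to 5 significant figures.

-5.4535 psi

7.0375 kPa = 1.02070 psi and 0.044638 MPa = 6.47419 psi.
1.02070 − 6.47419 ≈ -5.4535 psi.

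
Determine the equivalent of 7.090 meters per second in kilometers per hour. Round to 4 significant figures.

1 meter per second = 3.60000 km/h.
Thus 7.090 × 3.60000 ≈ 25.52 km/h.

25.52 km/h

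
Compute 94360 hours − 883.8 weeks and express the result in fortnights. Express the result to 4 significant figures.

94360 h = 280.833 fortnight and 883.8 wk = 441.900 fortnight.
280.833 − 441.900 ≈ -161.1 fortnight.

-161.1 fortnights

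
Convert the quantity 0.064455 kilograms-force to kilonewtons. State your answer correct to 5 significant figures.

0.00063209 kilonewtons

1 kgf = 0.00980665 kilonewtons.
0.064455 × 0.00980665 ≈ 0.00063209 kN.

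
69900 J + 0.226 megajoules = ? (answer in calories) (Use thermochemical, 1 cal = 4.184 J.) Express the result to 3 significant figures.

69900 J = 16706.5 cal and 0.226 MJ = 54015.3 cal.
16706.5 + 54015.3 ≈ 70700 cal.

70700 cal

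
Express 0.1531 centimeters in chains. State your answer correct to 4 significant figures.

7.611 × 10^-5 chain

1 centimeter = 0.000497097 chain.
0.1531 × 0.000497097 ≈ 7.611 × 10^-5 chain.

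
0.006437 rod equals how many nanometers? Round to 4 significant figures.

1 rod = 5.02920 × 10^9 nanometers.
Then 0.006437 × 5.02920 × 10^9 ≈ 3.237 × 10^7 nm.

3.237 × 10^7 nanometers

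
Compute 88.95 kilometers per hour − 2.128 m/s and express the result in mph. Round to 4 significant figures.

88.95 km/h = 55.2710 mph and 2.128 m/s = 4.76020 mph.
55.2710 − 4.76020 ≈ 50.51 mph.

50.51 mph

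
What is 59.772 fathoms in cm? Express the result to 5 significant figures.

1 fathom = 182.880 cm.
So 59.772 × 182.880 ≈ 10931 cm.

10931 cm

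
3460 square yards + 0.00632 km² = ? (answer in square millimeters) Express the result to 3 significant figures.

9.21 × 10^9 mm²

3460 yd² = 2.89300 × 10^9 mm² and 0.00632 km² = 6.32000 × 10^9 mm².
2.89300 × 10^9 + 6.32000 × 10^9 ≈ 9.21 × 10^9 mm².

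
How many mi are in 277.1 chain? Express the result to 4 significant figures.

3.464 mi

1 chain = 0.0125000 mi.
277.1 × 0.0125000 ≈ 3.464 mi.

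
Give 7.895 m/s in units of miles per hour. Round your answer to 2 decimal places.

1 meter per second = 2.23694 mph.
Then 7.895 × 2.23694 ≈ 17.66 mph.

17.66 mph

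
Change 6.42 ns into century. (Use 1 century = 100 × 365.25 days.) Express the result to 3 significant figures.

2.03e-18 centuries

1 nanosecond = 3.16881e-19 centuries.
Thus 6.42 × 3.16881e-19 ≈ 2.03e-18 century.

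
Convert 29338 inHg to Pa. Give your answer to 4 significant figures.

1 inHg = 3386.39 pascals.
Then 29338 × 3386.39 ≈ 9.935e+7 Pa.

9.935e+7 Pa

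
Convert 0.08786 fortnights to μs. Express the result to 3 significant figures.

1.06e+11 microseconds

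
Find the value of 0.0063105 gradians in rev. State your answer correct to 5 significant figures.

1.5776 × 10^-5 revolutions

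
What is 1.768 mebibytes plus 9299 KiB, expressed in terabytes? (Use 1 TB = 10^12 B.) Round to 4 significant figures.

1.138 × 10^-5 terabytes

1.768 MiB = 1.85388 × 10^-6 TB and 9299 KiB = 9.52218 × 10^-6 TB.
1.85388 × 10^-6 + 9.52218 × 10^-6 ≈ 1.138 × 10^-5 TB.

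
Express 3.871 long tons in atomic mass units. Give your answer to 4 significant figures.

2.369 × 10^30 u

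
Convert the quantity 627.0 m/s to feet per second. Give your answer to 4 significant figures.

2057 ft/s

1 m/s = 3.28084 ft/s.
So 627.0 × 3.28084 ≈ 2057 ft/s.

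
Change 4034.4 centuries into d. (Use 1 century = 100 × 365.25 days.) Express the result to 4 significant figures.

1.474 × 10^8 days

1 century = 36525.0 d.
Thus 4034.4 × 36525.0 ≈ 1.474 × 10^8 d.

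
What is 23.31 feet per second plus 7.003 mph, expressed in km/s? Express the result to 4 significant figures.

23.31 ft/s = 0.00710489 km/s and 7.003 mph = 0.00313062 km/s.
0.00710489 + 0.00313062 ≈ 0.01024 km/s.

0.01024 km/s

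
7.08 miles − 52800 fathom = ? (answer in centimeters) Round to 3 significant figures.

-8.52 × 10^6 cm

7.08 mi = 1.13942 × 10^6 cm and 52800 fathom = 9.65606 × 10^6 cm.
1.13942 × 10^6 − 9.65606 × 10^6 ≈ -8.52 × 10^6 cm.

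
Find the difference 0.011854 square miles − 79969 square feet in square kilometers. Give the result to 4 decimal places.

0.011854 mi² = 0.0307017 km² and 79969 ft² = 0.00742936 km².
0.0307017 − 0.00742936 ≈ 0.0233 km².

0.0233 km²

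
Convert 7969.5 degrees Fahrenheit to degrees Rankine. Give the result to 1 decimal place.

°R = °F + 459.67.
Applying the formula gives 8429.2 °R.

8429.2 °R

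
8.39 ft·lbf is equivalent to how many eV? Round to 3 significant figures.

7.10e+19 electronvolts

1 ft·lbf = 8.46235e+18 electronvolts.
So 8.39 × 8.46235e+18 ≈ 7.10e+19 eV.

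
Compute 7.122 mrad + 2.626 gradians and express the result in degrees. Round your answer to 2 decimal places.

2.77 °

7.122 mrad = 0.408061 ° and 2.626 grad = 2.36340 °.
0.408061 + 2.36340 ≈ 2.77 °.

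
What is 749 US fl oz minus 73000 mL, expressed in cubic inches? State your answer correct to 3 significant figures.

749 US fl oz = 1351.71 in³ and 73000 mL = 4454.73 in³.
1351.71 − 4454.73 ≈ -3100 in³.

-3100 in³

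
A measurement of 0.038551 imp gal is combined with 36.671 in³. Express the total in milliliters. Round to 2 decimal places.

776.19 mL

0.038551 imp gal = 175.256 mL and 36.671 in³ = 600.930 mL.
175.256 + 600.930 ≈ 776.19 mL.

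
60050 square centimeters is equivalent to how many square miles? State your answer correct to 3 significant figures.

2.32 × 10^-6 mi²

1 square centimeter = 3.86102 × 10^-11 mi².
Thus 60050 × 3.86102 × 10^-11 ≈ 2.32 × 10^-6 mi².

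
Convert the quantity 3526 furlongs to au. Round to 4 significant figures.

1 furlong = 1.34473 × 10^-9 au.
Thus 3526 × 1.34473 × 10^-9 ≈ 4.742 × 10^-6 au.

4.742 × 10^-6 astronomical units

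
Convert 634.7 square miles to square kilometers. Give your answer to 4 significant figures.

1 mi² = 2.58999 km².
634.7 × 2.58999 ≈ 1644 km².

1644 km²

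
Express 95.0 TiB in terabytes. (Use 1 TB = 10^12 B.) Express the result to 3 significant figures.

104 terabytes

1 tebibyte = 1.09951 TB.
Thus 95.0 × 1.09951 ≈ 104 TB.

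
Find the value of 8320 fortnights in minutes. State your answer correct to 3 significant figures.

1.68e+8 minutes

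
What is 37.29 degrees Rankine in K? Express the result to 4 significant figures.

°R = K × 9/5.
Applying the formula gives 20.72 K.

20.72 kelvins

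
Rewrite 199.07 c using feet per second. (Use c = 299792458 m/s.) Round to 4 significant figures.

1.958e+11 ft/s

1 speed of light = 9.83571e+8 ft/s.
Thus 199.07 × 9.83571e+8 ≈ 1.958e+11 ft/s.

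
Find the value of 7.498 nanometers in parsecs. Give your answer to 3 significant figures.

1 nanometer = 3.24078 × 10^-26 parsecs.
So 7.498 × 3.24078 × 10^-26 ≈ 2.43 × 10^-25 pc.

2.43 × 10^-25 pc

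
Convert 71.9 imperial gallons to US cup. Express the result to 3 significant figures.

1 imperial gallon = 19.2152 US cup.
So 71.9 × 19.2152 ≈ 1380 US cup.

1380 US cups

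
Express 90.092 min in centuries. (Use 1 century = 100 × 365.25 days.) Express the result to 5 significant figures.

1.7129 × 10^-6 centuries

1 minute = 1.90129 × 10^-8 centuries.
Thus 90.092 × 1.90129 × 10^-8 ≈ 1.7129 × 10^-6 century.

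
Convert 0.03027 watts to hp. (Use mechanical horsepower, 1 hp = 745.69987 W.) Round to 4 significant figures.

4.059 × 10^-5 hp

1 W = 0.00134102 hp.
Then 0.03027 × 0.00134102 ≈ 4.059 × 10^-5 hp.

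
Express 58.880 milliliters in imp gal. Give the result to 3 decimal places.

0.013 imp gal

1 milliliter = 0.000219969 imp gal.
So 58.880 × 0.000219969 ≈ 0.013 imp gal.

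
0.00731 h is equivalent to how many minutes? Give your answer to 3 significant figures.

0.439 minutes

1 h = 60.0000 min.
Then 0.00731 × 60.0000 ≈ 0.439 min.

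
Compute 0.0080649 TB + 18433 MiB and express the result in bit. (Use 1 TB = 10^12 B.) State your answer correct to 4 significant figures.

0.0080649 TB = 6.45192e+10 bit and 18433 MiB = 1.54627e+11 bit.
6.45192e+10 + 1.54627e+11 ≈ 2.191e+11 bit.

2.191e+11 bit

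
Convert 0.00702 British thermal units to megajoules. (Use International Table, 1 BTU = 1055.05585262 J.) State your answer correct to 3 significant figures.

1 BTU = 0.00105506 megajoules.
So 0.00702 × 0.00105506 ≈ 7.41 × 10^-6 MJ.

7.41 × 10^-6 MJ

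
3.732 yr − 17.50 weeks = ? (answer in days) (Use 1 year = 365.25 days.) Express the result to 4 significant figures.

3.732 yr = 1363.11 d and 17.50 wk = 122.500 d.
1363.11 − 122.500 ≈ 1241 d.

1241 days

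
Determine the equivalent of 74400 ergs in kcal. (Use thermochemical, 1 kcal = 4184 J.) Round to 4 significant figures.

1 erg = 2.39006 × 10^-11 kilocalories.
So 74400 × 2.39006 × 10^-11 ≈ 1.778 × 10^-6 kcal.

1.778 × 10^-6 kcal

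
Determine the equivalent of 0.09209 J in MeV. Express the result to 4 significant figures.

1 J = 6.24151e+12 MeV.
0.09209 × 6.24151e+12 ≈ 5.748e+11 MeV.

5.748e+11 MeV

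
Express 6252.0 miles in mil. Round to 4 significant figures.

3.961e+11 mils

1 mile = 6.33600e+7 mil.
So 6252.0 × 6.33600e+7 ≈ 3.961e+11 mil.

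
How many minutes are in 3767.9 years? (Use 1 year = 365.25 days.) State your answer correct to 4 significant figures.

1.982 × 10^9 minutes

1 year = 525960 min.
Thus 3767.9 × 525960 ≈ 1.982 × 10^9 min.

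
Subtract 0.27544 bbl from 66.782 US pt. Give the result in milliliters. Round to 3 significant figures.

66.782 US pt = 31599.7 mL and 0.27544 bbl = 43791.5 mL.
31599.7 − 43791.5 ≈ -12200 mL.

-12200 milliliters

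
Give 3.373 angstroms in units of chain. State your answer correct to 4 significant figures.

1.677e-11 chain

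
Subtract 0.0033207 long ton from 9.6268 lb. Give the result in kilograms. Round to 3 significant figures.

0.993 kg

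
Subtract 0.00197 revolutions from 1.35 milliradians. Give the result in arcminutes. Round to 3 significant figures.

-37.9 arcmin

1.35 mrad = 4.64096 arcmin and 0.00197 rev = 42.5520 arcmin.
4.64096 − 42.5520 ≈ -37.9 arcmin.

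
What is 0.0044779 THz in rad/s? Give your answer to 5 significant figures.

1 terahertz = 6.28319e+12 radians per second.
Thus 0.0044779 × 6.28319e+12 ≈ 2.8135e+10 rad/s.

2.8135e+10 rad/s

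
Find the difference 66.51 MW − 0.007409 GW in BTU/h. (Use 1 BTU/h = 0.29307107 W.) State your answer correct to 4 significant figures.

66.51 MW = 2.26942e+8 BTU/h and 0.007409 GW = 2.52806e+7 BTU/h.
2.26942e+8 − 2.52806e+7 ≈ 2.017e+8 BTU/h.

2.017e+8 BTU/h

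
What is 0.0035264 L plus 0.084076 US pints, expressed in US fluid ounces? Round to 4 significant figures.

0.0035264 L = 0.119242 US fl oz and 0.084076 US pt = 1.34522 US fl oz.
0.119242 + 1.34522 ≈ 1.464 US fl oz.

1.464 US fluid ounces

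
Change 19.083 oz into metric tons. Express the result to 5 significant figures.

1 ounce = 2.83495e-5 t.
Thus 19.083 × 2.83495e-5 ≈ 0.00054099 t.

0.00054099 t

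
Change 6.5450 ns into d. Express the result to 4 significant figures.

1 nanosecond = 1.15741e-14 d.
Thus 6.5450 × 1.15741e-14 ≈ 7.575e-14 d.

7.575e-14 days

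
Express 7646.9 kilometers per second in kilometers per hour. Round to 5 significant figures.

1 kilometer per second = 3600.00 kilometers per hour.
So 7646.9 × 3600.00 ≈ 2.7529 × 10^7 km/h.

2.7529 × 10^7 km/h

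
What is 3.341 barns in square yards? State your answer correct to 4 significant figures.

3.996 × 10^-28 yd²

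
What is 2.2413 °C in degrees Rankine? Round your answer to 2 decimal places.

495.70 degrees Rankine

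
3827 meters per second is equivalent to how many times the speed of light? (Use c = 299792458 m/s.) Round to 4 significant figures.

1 m/s = 3.33564 × 10^-9 c.
Then 3827 × 3.33564 × 10^-9 ≈ 1.277 × 10^-5 c.

1.277 × 10^-5 c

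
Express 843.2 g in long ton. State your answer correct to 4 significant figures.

1 gram = 9.84207 × 10^-7 long ton.
Thus 843.2 × 9.84207 × 10^-7 ≈ 0.0008299 long ton.

0.0008299 long tons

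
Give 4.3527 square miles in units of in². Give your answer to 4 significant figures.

1 mi² = 4.01449 × 10^9 in².
Thus 4.3527 × 4.01449 × 10^9 ≈ 1.747 × 10^10 in².

1.747 × 10^10 in²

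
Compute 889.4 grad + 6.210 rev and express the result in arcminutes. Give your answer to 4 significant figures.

182200 arcmin

889.4 grad = 48027.6 arcmin and 6.210 rev = 134136 arcmin.
48027.6 + 134136 ≈ 182200 arcmin.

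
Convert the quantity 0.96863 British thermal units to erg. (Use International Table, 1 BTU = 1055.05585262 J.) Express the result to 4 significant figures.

1.022 × 10^10 ergs

1 British thermal unit = 1.05506 × 10^10 ergs.
Thus 0.96863 × 1.05506 × 10^10 ≈ 1.022 × 10^10 erg.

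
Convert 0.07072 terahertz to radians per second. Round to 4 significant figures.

1 terahertz = 6.28319e+12 radians per second.
Then 0.07072 × 6.28319e+12 ≈ 4.443e+11 rad/s.

4.443e+11 rad/s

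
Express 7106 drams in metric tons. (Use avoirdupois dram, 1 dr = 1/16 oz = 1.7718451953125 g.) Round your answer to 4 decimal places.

0.0126 t

1 dr = 1.77185 × 10^-6 t.
So 7106 × 1.77185 × 10^-6 ≈ 0.0126 t.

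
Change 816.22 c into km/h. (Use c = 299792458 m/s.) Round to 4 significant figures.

8.809 × 10^11 km/h

1 c = 1.07925 × 10^9 km/h.
Then 816.22 × 1.07925 × 10^9 ≈ 8.809 × 10^11 km/h.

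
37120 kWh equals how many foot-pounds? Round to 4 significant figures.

1 kWh = 2.65522 × 10^6 ft·lbf.
Then 37120 × 2.65522 × 10^6 ≈ 9.856 × 10^10 ft·lbf.

9.856 × 10^10 ft·lbf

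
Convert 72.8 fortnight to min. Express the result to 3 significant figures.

1 fortnight = 20160.0 min.
Then 72.8 × 20160.0 ≈ 1.47 × 10^6 min.

1.47 × 10^6 minutes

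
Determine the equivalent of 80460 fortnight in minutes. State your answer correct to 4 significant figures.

1 fortnight = 20160.0 min.
Thus 80460 × 20160.0 ≈ 1.622 × 10^9 min.

1.622 × 10^9 minutes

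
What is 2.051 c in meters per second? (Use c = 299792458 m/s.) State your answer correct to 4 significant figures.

1 speed of light = 2.99792 × 10^8 meters per second.
2.051 × 2.99792 × 10^8 ≈ 6.149 × 10^8 m/s.

6.149 × 10^8 meters per second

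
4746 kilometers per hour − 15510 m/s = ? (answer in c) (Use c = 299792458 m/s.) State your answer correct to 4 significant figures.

4746 km/h = 4.39749e-6 c and 15510 m/s = 5.17358e-5 c.
4.39749e-6 − 5.17358e-5 ≈ -4.734e-5 c.

-4.734e-5 c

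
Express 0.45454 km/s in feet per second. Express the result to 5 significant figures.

1 km/s = 3280.84 ft/s.
0.45454 × 3280.84 ≈ 1491.3 ft/s.

1491.3 ft/s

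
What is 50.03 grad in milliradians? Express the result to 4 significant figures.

785.9 milliradians

1 grad = 15.7080 mrad.
Thus 50.03 × 15.7080 ≈ 785.9 mrad.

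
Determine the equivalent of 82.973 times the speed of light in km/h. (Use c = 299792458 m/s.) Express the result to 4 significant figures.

8.955e+10 km/h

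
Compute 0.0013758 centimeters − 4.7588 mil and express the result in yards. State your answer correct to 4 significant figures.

-0.0001171 yd

0.0013758 cm = 1.50459 × 10^-5 yd and 4.7588 mil = 0.000132189 yd.
1.50459 × 10^-5 − 0.000132189 ≈ -0.0001171 yd.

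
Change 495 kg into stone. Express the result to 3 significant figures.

1 kg = 0.157473 st.
Then 495 × 0.157473 ≈ 77.9 st.

77.9 stone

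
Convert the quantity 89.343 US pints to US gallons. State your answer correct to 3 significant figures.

1 US pt = 0.125000 US gallons.
89.343 × 0.125000 ≈ 11.2 US gal.

11.2 US gal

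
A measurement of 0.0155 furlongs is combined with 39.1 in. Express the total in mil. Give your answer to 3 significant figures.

162000 mil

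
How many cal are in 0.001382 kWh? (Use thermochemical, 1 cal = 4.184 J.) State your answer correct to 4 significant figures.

1189 calories

1 kilowatt-hour = 860421 calories.
Then 0.001382 × 860421 ≈ 1189 cal.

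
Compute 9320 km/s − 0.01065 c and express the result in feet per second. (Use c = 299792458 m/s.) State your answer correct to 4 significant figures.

9320 km/s = 3.05774e+7 ft/s and 0.01065 c = 1.04750e+7 ft/s.
3.05774e+7 − 1.04750e+7 ≈ 2.010e+7 ft/s.

2.010e+7 feet per second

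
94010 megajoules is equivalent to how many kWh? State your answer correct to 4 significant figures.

1 MJ = 0.277778 kWh.
94010 × 0.277778 ≈ 26110 kWh.

26110 kWh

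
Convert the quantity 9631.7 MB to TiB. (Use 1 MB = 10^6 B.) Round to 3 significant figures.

0.00876 TiB

1 MB = 9.09495e-7 TiB.
Thus 9631.7 × 9.09495e-7 ≈ 0.00876 TiB.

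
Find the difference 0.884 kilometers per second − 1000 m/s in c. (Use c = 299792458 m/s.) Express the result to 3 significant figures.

-3.87e-7 times the speed of light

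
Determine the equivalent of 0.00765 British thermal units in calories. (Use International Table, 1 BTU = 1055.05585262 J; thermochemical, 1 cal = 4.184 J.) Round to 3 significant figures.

1.93 cal

1 British thermal unit = 252.164 cal.
So 0.00765 × 252.164 ≈ 1.93 cal.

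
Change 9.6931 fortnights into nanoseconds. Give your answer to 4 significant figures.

1.172e+16 ns

1 fortnight = 1.20960e+15 nanoseconds.
Thus 9.6931 × 1.20960e+15 ≈ 1.172e+16 ns.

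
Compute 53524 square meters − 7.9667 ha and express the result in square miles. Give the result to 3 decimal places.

-0.010 square miles

53524 m² = 0.0206657 mi² and 7.9667 ha = 0.0307596 mi².
0.0206657 − 0.0307596 ≈ -0.010 mi².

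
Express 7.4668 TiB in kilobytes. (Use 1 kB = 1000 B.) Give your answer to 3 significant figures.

8.21e+9 kB

1 TiB = 1.09951e+9 kB.
Thus 7.4668 × 1.09951e+9 ≈ 8.21e+9 kB.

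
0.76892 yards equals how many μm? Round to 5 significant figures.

1 yard = 914400 μm.
0.76892 × 914400 ≈ 703100 μm.

703100 μm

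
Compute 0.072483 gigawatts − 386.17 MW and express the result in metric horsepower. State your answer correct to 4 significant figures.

-426500 metric horsepower

0.072483 GW = 98549.5 PS and 386.17 MW = 525045 PS.
98549.5 − 525045 ≈ -426500 PS.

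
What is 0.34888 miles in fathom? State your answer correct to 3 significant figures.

1 mi = 880.000 fathom.
0.34888 × 880.000 ≈ 307 fathom.

307 fathom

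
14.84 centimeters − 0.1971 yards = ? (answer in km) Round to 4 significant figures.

14.84 cm = 0.000148400 km and 0.1971 yd = 0.000180228 km.
0.000148400 − 0.000180228 ≈ -3.183e-5 km.

-3.183e-5 km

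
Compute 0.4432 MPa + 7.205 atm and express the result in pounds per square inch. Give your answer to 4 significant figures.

170.2 psi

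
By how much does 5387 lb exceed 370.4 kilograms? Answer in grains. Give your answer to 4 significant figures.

5387 lb = 3.77090e+7 gr and 370.4 kg = 5.71615e+6 gr.
3.77090e+7 − 5.71615e+6 ≈ 3.199e+7 gr.

3.199e+7 grains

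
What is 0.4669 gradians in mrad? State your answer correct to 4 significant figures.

7.334 milliradians

1 gradian = 15.7080 milliradians.
Then 0.4669 × 15.7080 ≈ 7.334 mrad.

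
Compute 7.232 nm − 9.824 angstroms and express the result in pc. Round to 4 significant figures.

7.232 nm = 2.34373e-25 pc and 9.824 Å = 3.18374e-26 pc.
2.34373e-25 − 3.18374e-26 ≈ 2.025e-25 pc.

2.025e-25 parsecs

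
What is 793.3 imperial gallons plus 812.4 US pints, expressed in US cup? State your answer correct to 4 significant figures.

16870 US cups

793.3 imp gal = 15243.4 US cup and 812.4 US pt = 1624.80 US cup.
15243.4 + 1624.80 ≈ 16870 US cup.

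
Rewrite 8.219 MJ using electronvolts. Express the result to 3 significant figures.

5.13e+25 eV

1 megajoule = 6.24151e+24 electronvolts.
Then 8.219 × 6.24151e+24 ≈ 5.13e+25 eV.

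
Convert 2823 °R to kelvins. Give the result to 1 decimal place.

°R = K × 9/5.
Applying the formula gives 1568.3 K.

1568.3 K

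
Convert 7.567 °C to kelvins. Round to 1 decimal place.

280.7 kelvins

K = °C + 273.15.
Applying the formula gives 280.7 K.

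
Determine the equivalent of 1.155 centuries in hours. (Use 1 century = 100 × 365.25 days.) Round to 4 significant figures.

1 century = 876600 h.
Then 1.155 × 876600 ≈ 1.012 × 10^6 h.

1.012 × 10^6 h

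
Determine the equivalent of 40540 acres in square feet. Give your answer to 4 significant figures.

1.766e+9 ft²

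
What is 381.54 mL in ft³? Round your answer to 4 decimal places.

0.0135 ft³

1 milliliter = 3.53147 × 10^-5 ft³.
Then 381.54 × 3.53147 × 10^-5 ≈ 0.0135 ft³.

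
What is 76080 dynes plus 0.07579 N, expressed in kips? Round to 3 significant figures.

0.000188 kips

76080 dyn = 0.000171035 kip and 0.07579 N = 1.70383 × 10^-5 kip.
0.000171035 + 1.70383 × 10^-5 ≈ 0.000188 kip.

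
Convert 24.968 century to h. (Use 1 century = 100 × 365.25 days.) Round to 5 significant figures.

1 century = 876600 h.
Thus 24.968 × 876600 ≈ 2.1887e+7 h.

2.1887e+7 h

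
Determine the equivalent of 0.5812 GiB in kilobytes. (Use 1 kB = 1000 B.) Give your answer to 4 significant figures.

624100 kB

1 GiB = 1.07374e+6 kB.
Thus 0.5812 × 1.07374e+6 ≈ 624100 kB.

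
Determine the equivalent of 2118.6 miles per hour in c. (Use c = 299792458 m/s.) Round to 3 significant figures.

1 mph = 1.49116e-9 times the speed of light.
2118.6 × 1.49116e-9 ≈ 3.16e-6 c.

3.16e-6 c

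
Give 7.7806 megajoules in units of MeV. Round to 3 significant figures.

4.86e+19 megaelectronvolts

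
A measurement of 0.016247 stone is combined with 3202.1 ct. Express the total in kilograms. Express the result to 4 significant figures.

0.016247 st = 0.103173 kg and 3202.1 ct = 0.640420 kg.
0.103173 + 0.640420 ≈ 0.7436 kg.

0.7436 kg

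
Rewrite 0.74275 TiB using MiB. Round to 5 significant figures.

778830 mebibytes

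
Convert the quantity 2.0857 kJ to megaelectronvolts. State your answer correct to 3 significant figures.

1 kilojoule = 6.24151e+15 megaelectronvolts.
Thus 2.0857 × 6.24151e+15 ≈ 1.30e+16 MeV.

1.30e+16 MeV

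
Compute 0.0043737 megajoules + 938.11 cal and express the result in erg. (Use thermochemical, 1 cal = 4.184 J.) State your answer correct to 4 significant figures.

8.299 × 10^10 ergs

0.0043737 MJ = 4.37370 × 10^10 erg and 938.11 cal = 3.92505 × 10^10 erg.
4.37370 × 10^10 + 3.92505 × 10^10 ≈ 8.299 × 10^10 erg.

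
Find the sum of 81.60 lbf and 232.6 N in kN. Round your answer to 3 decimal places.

0.596 kN

81.60 lbf = 0.362975 kN and 232.6 N = 0.232600 kN.
0.362975 + 0.232600 ≈ 0.596 kN.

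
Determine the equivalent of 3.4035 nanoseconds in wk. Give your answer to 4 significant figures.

5.627 × 10^-15 wk

1 ns = 1.65344 × 10^-15 wk.
So 3.4035 × 1.65344 × 10^-15 ≈ 5.627 × 10^-15 wk.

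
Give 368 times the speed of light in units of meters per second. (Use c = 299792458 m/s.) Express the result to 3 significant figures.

1.10 × 10^11 meters per second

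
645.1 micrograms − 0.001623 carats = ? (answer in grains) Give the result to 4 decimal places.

0.0049 grains

645.1 μg = 0.00995541 gr and 0.001623 ct = 0.00500934 gr.
0.00995541 − 0.00500934 ≈ 0.0049 gr.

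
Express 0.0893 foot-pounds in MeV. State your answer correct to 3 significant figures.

7.56 × 10^11 MeV

1 foot-pound = 8.46235 × 10^12 MeV.
Thus 0.0893 × 8.46235 × 10^12 ≈ 7.56 × 10^11 MeV.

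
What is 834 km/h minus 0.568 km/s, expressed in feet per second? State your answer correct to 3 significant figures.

-1100 ft/s

834 km/h = 760.061 ft/s and 0.568 km/s = 1863.52 ft/s.
760.061 − 1863.52 ≈ -1100 ft/s.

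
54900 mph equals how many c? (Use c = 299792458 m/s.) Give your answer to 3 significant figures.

8.19 × 10^-5 times the speed of light

1 mph = 1.49116 × 10^-9 c.
Then 54900 × 1.49116 × 10^-9 ≈ 8.19 × 10^-5 c.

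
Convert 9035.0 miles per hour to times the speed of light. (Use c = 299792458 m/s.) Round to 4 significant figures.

1.347 × 10^-5 c

1 mile per hour = 1.49116 × 10^-9 c.
Then 9035.0 × 1.49116 × 10^-9 ≈ 1.347 × 10^-5 c.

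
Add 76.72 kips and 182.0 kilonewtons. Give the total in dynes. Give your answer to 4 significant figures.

76.72 kip = 3.41268 × 10^10 dyn and 182.0 kN = 1.82000 × 10^10 dyn.
3.41268 × 10^10 + 1.82000 × 10^10 ≈ 5.233 × 10^10 dyn.

5.233 × 10^10 dyn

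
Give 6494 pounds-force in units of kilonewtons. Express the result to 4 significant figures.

1 lbf = 0.00444822 kilonewtons.
6494 × 0.00444822 ≈ 28.89 kN.

28.89 kilonewtons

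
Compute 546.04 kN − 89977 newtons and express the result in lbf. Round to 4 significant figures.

102500 pounds-force

546.04 kN = 122755 lbf and 89977 N = 20227.6 lbf.
122755 − 20227.6 ≈ 102500 lbf.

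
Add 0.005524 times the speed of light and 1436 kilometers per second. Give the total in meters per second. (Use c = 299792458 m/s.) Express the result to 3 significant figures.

0.005524 c = 1.65605e+6 m/s and 1436 km/s = 1.43600e+6 m/s.
1.65605e+6 + 1.43600e+6 ≈ 3.09e+6 m/s.

3.09e+6 meters per second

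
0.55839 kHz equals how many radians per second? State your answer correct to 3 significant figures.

1 kHz = 6283.19 radians per second.
Then 0.55839 × 6283.19 ≈ 3510 rad/s.

3510 radians per second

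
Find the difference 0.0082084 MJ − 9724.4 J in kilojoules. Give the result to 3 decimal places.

-1.516 kJ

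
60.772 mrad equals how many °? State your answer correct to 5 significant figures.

3.4820 degrees

1 mrad = 0.0572958 °.
60.772 × 0.0572958 ≈ 3.4820 °.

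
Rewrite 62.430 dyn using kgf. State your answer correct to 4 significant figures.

6.366e-5 kilograms-force

1 dyne = 1.01972e-6 kgf.
62.430 × 1.01972e-6 ≈ 6.366e-5 kgf.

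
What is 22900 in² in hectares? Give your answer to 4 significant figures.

1 in² = 6.45160e-8 hectares.
Thus 22900 × 6.45160e-8 ≈ 0.001477 ha.

0.001477 hectares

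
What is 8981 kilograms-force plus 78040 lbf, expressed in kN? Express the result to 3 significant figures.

435 kN

8981 kgf = 88.0735 kN and 78040 lbf = 347.139 kN.
88.0735 + 347.139 ≈ 435 kN.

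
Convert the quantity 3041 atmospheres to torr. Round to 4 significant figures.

2.311 × 10^6 torr

1 atm = 760.000 torr.
3041 × 760.000 ≈ 2.311 × 10^6 torr.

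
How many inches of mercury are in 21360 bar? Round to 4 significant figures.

1 bar = 29.5300 inHg.
So 21360 × 29.5300 ≈ 630800 inHg.

630800 inHg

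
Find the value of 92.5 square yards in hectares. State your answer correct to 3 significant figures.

0.00773 hectares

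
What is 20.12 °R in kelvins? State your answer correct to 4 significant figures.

11.18 K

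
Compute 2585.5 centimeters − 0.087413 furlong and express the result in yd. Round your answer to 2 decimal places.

9.04 yards

2585.5 cm = 28.2754 yd and 0.087413 furlong = 19.2309 yd.
28.2754 − 19.2309 ≈ 9.04 yd.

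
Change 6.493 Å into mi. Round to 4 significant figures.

1 angstrom = 6.21371e-14 mi.
Then 6.493 × 6.21371e-14 ≈ 4.035e-13 mi.

4.035e-13 mi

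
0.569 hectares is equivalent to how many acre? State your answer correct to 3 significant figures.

1.41 acres

1 hectare = 2.47105 acres.
So 0.569 × 2.47105 ≈ 1.41 acre.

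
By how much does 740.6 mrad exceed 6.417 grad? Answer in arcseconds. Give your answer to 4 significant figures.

740.6 mrad = 152760 arcsec and 6.417 grad = 20791.1 arcsec.
152760 − 20791.1 ≈ 132000 arcsec.

132000 arcsec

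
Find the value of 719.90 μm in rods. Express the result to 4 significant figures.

0.0001431 rod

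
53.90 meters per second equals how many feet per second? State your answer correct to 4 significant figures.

176.8 ft/s

1 m/s = 3.28084 ft/s.
So 53.90 × 3.28084 ≈ 176.8 ft/s.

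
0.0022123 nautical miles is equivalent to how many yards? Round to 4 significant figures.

4.481 yd

1 nmi = 2025.37 yards.
Thus 0.0022123 × 2025.37 ≈ 4.481 yd.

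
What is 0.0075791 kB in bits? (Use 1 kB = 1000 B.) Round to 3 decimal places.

1 kilobyte = 8000.00 bits.
Then 0.0075791 × 8000.00 ≈ 60.633 bit.

60.633 bit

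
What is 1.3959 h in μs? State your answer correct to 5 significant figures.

5.0252 × 10^9 μs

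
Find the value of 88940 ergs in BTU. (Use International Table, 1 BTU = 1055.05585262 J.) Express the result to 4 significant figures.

8.430e-6 BTU

1 erg = 9.47817e-11 British thermal units.
Then 88940 × 9.47817e-11 ≈ 8.430e-6 BTU.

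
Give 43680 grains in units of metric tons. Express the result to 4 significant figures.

1 grain = 6.47989 × 10^-8 metric tons.
43680 × 6.47989 × 10^-8 ≈ 0.002830 t.

0.002830 metric tons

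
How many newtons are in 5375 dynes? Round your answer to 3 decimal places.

1 dyn = 1.00000e-5 newtons.
Then 5375 × 1.00000e-5 ≈ 0.054 N.

0.054 N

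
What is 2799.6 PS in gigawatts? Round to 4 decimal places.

0.0021 GW

1 metric horsepower = 7.35499 × 10^-7 GW.
Thus 2799.6 × 7.35499 × 10^-7 ≈ 0.0021 GW.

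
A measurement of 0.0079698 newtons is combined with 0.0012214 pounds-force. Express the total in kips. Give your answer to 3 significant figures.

3.01 × 10^-6 kip

0.0079698 N = 1.79168 × 10^-6 kip and 0.0012214 lbf = 1.22140 × 10^-6 kip.
1.79168 × 10^-6 + 1.22140 × 10^-6 ≈ 3.01 × 10^-6 kip.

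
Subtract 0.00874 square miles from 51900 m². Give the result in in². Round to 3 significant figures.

51900 m² = 8.04452e+7 in² and 0.00874 mi² = 3.50866e+7 in².
8.04452e+7 − 3.50866e+7 ≈ 4.54e+7 in².

4.54e+7 in²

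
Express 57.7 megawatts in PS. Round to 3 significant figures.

78500 PS

1 MW = 1359.62 metric horsepower.
Thus 57.7 × 1359.62 ≈ 78500 PS.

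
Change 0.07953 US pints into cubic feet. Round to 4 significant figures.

1 US pint = 0.0167101 ft³.
0.07953 × 0.0167101 ≈ 0.001329 ft³.

0.001329 cubic feet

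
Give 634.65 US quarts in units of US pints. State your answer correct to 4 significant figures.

1269 US pints

1 US qt = 2.00000 US pt.
634.65 × 2.00000 ≈ 1269 US pt.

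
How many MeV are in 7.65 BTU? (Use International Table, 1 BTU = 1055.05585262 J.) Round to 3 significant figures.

1 BTU = 6.58514e+15 MeV.
7.65 × 6.58514e+15 ≈ 5.04e+16 MeV.

5.04e+16 MeV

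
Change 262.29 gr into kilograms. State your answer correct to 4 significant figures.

0.01700 kilograms

1 grain = 6.47989e-5 kilograms.
So 262.29 × 6.47989e-5 ≈ 0.01700 kg.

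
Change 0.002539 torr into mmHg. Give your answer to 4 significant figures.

0.002539 millimeters of mercury

1 torr = 1.00000 mmHg.
Thus 0.002539 × 1.00000 ≈ 0.002539 mmHg.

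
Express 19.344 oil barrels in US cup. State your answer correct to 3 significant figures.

13000 US cups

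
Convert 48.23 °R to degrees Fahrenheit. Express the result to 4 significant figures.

°R = °F + 459.67.
Applying the formula gives -411.4 °F.

-411.4 °F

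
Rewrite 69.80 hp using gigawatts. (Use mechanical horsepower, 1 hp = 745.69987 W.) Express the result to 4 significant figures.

5.205 × 10^-5 gigawatts

1 hp = 7.45700 × 10^-7 gigawatts.
Thus 69.80 × 7.45700 × 10^-7 ≈ 5.205 × 10^-5 GW.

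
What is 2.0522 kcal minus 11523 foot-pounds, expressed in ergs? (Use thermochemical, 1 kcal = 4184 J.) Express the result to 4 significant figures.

2.0522 kcal = 8.58640 × 10^10 erg and 11523 ft·lbf = 1.56231 × 10^11 erg.
8.58640 × 10^10 − 1.56231 × 10^11 ≈ -7.037 × 10^10 erg.

-7.037 × 10^10 erg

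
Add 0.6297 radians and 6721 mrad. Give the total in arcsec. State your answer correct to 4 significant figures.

0.6297 rad = 129885 arcsec and 6721 mrad = 1.38631e+6 arcsec.
129885 + 1.38631e+6 ≈ 1.516e+6 arcsec.

1.516e+6 arcsec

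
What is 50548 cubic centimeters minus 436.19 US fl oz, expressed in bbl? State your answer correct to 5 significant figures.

0.23680 bbl

50548 cm³ = 0.317937 bbl and 436.19 US fl oz = 0.0811365 bbl.
0.317937 − 0.0811365 ≈ 0.23680 bbl.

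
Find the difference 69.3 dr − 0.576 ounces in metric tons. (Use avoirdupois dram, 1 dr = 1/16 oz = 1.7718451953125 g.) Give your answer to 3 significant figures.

69.3 dr = 0.000122789 t and 0.576 oz = 1.63293e-5 t.
0.000122789 − 1.63293e-5 ≈ 0.000106 t.

0.000106 metric tons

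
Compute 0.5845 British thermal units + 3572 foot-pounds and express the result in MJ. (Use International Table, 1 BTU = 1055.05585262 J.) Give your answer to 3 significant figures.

0.5845 BTU = 0.000616680 MJ and 3572 ft·lbf = 0.00484298 MJ.
0.000616680 + 0.00484298 ≈ 0.00546 MJ.

0.00546 megajoules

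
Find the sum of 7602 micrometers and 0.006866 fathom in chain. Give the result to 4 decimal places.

7602 μm = 0.000377893 chain and 0.006866 fathom = 0.000624182 chain.
0.000377893 + 0.000624182 ≈ 0.0010 chain.

0.0010 chain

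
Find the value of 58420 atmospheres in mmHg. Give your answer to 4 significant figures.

1 atmosphere = 760.000 mmHg.
Then 58420 × 760.000 ≈ 4.440e+7 mmHg.

4.440e+7 mmHg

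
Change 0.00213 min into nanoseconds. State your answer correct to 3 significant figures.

1.28e+8 ns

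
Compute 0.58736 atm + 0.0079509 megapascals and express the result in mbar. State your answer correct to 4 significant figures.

674.7 mbar

0.58736 atm = 595.143 mbar and 0.0079509 MPa = 79.5090 mbar.
595.143 + 79.5090 ≈ 674.7 mbar.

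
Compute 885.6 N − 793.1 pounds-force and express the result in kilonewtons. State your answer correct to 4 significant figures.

-2.642 kilonewtons

885.6 N = 0.885600 kN and 793.1 lbf = 3.52788 kN.
0.885600 − 3.52788 ≈ -2.642 kN.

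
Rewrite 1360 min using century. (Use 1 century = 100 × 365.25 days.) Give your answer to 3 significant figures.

2.59 × 10^-5 centuries

1 min = 1.90129 × 10^-8 centuries.
So 1360 × 1.90129 × 10^-8 ≈ 2.59 × 10^-5 century.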